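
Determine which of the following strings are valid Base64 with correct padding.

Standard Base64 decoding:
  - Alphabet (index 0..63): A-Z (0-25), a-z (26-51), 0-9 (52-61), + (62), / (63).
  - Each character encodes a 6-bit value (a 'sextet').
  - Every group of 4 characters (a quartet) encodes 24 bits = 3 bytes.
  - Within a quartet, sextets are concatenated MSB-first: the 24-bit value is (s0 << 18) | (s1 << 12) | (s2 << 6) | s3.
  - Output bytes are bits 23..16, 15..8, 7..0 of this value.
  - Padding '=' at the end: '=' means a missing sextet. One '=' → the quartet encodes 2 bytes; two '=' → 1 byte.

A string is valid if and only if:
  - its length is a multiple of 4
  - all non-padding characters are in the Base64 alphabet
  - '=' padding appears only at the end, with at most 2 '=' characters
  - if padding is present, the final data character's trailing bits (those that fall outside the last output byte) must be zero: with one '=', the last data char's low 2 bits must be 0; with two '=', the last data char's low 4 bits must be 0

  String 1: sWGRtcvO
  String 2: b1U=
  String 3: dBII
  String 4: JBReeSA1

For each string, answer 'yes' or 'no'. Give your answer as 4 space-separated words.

String 1: 'sWGRtcvO' → valid
String 2: 'b1U=' → valid
String 3: 'dBII' → valid
String 4: 'JBReeSA1' → valid

Answer: yes yes yes yes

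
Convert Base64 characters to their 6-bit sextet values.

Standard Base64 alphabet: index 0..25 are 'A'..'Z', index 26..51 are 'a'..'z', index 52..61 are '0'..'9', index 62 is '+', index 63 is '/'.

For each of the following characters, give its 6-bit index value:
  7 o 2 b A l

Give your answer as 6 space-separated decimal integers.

'7': 0..9 range, 52 + ord('7') − ord('0') = 59
'o': a..z range, 26 + ord('o') − ord('a') = 40
'2': 0..9 range, 52 + ord('2') − ord('0') = 54
'b': a..z range, 26 + ord('b') − ord('a') = 27
'A': A..Z range, ord('A') − ord('A') = 0
'l': a..z range, 26 + ord('l') − ord('a') = 37

Answer: 59 40 54 27 0 37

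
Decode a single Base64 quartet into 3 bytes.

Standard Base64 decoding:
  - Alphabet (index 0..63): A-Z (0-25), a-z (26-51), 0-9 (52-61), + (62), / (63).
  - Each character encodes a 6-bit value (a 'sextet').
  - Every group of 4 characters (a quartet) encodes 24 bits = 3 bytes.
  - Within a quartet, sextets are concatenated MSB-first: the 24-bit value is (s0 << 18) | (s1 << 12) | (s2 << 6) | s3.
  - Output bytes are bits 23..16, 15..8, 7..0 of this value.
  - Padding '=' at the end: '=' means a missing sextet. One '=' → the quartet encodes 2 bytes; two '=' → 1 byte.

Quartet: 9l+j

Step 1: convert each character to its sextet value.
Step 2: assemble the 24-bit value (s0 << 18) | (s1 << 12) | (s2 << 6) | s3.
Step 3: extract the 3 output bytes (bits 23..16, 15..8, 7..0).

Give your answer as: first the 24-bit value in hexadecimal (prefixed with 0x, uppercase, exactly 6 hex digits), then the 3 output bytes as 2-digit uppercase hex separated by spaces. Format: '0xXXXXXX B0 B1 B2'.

Answer: 0xF65FA3 F6 5F A3

Derivation:
Sextets: 9=61, l=37, +=62, j=35
24-bit: (61<<18) | (37<<12) | (62<<6) | 35
      = 0xF40000 | 0x025000 | 0x000F80 | 0x000023
      = 0xF65FA3
Bytes: (v>>16)&0xFF=F6, (v>>8)&0xFF=5F, v&0xFF=A3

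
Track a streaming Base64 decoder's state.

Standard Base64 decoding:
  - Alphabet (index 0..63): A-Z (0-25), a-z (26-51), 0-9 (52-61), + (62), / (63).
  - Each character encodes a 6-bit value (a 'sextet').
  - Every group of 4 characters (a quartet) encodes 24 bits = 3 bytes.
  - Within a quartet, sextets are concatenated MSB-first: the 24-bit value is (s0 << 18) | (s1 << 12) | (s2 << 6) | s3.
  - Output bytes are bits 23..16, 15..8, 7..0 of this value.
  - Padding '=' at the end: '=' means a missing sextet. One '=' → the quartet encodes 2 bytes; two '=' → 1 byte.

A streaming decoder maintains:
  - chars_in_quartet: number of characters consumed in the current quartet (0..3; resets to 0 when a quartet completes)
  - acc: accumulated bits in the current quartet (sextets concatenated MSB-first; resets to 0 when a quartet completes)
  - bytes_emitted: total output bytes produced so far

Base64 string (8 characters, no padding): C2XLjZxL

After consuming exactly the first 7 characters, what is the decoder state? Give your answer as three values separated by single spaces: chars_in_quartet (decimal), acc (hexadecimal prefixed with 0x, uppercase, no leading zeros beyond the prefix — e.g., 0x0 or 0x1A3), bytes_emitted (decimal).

After char 0 ('C'=2): chars_in_quartet=1 acc=0x2 bytes_emitted=0
After char 1 ('2'=54): chars_in_quartet=2 acc=0xB6 bytes_emitted=0
After char 2 ('X'=23): chars_in_quartet=3 acc=0x2D97 bytes_emitted=0
After char 3 ('L'=11): chars_in_quartet=4 acc=0xB65CB -> emit 0B 65 CB, reset; bytes_emitted=3
After char 4 ('j'=35): chars_in_quartet=1 acc=0x23 bytes_emitted=3
After char 5 ('Z'=25): chars_in_quartet=2 acc=0x8D9 bytes_emitted=3
After char 6 ('x'=49): chars_in_quartet=3 acc=0x23671 bytes_emitted=3

Answer: 3 0x23671 3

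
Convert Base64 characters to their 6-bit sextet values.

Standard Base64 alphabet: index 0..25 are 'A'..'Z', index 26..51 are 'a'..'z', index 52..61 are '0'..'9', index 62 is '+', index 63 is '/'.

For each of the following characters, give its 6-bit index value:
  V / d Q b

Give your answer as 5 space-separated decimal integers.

Answer: 21 63 29 16 27

Derivation:
'V': A..Z range, ord('V') − ord('A') = 21
'/': index 63
'd': a..z range, 26 + ord('d') − ord('a') = 29
'Q': A..Z range, ord('Q') − ord('A') = 16
'b': a..z range, 26 + ord('b') − ord('a') = 27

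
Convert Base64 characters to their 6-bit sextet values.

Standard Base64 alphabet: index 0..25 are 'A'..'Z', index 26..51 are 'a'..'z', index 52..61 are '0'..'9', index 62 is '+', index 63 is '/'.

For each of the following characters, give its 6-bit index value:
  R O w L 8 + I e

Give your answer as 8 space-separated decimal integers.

'R': A..Z range, ord('R') − ord('A') = 17
'O': A..Z range, ord('O') − ord('A') = 14
'w': a..z range, 26 + ord('w') − ord('a') = 48
'L': A..Z range, ord('L') − ord('A') = 11
'8': 0..9 range, 52 + ord('8') − ord('0') = 60
'+': index 62
'I': A..Z range, ord('I') − ord('A') = 8
'e': a..z range, 26 + ord('e') − ord('a') = 30

Answer: 17 14 48 11 60 62 8 30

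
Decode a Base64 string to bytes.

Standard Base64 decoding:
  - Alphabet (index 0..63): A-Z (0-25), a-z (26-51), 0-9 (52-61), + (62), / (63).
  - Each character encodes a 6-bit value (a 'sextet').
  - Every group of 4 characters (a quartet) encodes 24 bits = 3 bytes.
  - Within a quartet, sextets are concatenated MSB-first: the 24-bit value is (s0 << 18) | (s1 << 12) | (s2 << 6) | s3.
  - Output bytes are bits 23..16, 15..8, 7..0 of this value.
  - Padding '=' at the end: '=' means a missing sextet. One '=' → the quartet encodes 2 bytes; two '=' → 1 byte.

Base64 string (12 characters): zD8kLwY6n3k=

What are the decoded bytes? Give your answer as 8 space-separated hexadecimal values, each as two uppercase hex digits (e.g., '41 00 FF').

After char 0 ('z'=51): chars_in_quartet=1 acc=0x33 bytes_emitted=0
After char 1 ('D'=3): chars_in_quartet=2 acc=0xCC3 bytes_emitted=0
After char 2 ('8'=60): chars_in_quartet=3 acc=0x330FC bytes_emitted=0
After char 3 ('k'=36): chars_in_quartet=4 acc=0xCC3F24 -> emit CC 3F 24, reset; bytes_emitted=3
After char 4 ('L'=11): chars_in_quartet=1 acc=0xB bytes_emitted=3
After char 5 ('w'=48): chars_in_quartet=2 acc=0x2F0 bytes_emitted=3
After char 6 ('Y'=24): chars_in_quartet=3 acc=0xBC18 bytes_emitted=3
After char 7 ('6'=58): chars_in_quartet=4 acc=0x2F063A -> emit 2F 06 3A, reset; bytes_emitted=6
After char 8 ('n'=39): chars_in_quartet=1 acc=0x27 bytes_emitted=6
After char 9 ('3'=55): chars_in_quartet=2 acc=0x9F7 bytes_emitted=6
After char 10 ('k'=36): chars_in_quartet=3 acc=0x27DE4 bytes_emitted=6
Padding '=': partial quartet acc=0x27DE4 -> emit 9F 79; bytes_emitted=8

Answer: CC 3F 24 2F 06 3A 9F 79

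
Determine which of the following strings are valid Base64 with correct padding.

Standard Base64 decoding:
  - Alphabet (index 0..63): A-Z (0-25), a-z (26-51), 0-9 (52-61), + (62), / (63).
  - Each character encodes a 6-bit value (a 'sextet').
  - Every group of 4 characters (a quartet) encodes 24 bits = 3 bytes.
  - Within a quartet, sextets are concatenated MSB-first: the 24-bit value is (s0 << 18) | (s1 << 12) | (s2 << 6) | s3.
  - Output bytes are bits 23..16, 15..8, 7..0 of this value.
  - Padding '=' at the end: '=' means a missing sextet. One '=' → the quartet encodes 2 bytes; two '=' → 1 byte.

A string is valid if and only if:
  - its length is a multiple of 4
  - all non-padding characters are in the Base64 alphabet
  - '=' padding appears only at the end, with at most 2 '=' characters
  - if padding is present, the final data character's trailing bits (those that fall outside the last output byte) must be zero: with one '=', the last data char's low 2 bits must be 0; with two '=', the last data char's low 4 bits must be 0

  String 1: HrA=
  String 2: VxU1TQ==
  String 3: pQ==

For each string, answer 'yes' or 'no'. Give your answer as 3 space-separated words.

String 1: 'HrA=' → valid
String 2: 'VxU1TQ==' → valid
String 3: 'pQ==' → valid

Answer: yes yes yes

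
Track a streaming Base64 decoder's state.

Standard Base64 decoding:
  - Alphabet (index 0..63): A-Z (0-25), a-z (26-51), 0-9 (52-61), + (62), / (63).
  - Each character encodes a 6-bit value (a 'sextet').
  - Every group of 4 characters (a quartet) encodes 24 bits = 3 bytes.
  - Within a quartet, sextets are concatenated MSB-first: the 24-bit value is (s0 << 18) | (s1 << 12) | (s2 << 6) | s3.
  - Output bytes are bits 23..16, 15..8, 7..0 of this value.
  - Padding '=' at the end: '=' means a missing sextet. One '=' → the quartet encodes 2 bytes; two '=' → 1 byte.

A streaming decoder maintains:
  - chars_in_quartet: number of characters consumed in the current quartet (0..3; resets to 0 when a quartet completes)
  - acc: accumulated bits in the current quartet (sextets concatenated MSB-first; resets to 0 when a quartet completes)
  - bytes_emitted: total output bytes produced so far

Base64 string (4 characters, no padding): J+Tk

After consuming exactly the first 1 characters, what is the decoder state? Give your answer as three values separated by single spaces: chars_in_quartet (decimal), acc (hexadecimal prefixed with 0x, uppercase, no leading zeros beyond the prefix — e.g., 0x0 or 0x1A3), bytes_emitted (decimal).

Answer: 1 0x9 0

Derivation:
After char 0 ('J'=9): chars_in_quartet=1 acc=0x9 bytes_emitted=0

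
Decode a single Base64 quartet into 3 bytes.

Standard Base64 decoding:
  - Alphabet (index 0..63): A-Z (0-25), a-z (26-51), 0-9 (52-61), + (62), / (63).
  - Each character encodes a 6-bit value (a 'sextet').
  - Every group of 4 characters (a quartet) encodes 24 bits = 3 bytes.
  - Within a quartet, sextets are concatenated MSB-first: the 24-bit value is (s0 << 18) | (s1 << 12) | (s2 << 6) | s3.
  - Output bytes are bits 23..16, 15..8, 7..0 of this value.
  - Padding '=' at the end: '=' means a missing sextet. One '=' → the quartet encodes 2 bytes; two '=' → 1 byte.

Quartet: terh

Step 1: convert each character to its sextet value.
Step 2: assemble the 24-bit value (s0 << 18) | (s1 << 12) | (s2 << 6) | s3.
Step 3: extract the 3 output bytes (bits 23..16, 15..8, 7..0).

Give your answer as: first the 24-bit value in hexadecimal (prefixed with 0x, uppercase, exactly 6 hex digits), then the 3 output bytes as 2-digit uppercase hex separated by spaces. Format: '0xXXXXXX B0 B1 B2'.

Answer: 0xB5EAE1 B5 EA E1

Derivation:
Sextets: t=45, e=30, r=43, h=33
24-bit: (45<<18) | (30<<12) | (43<<6) | 33
      = 0xB40000 | 0x01E000 | 0x000AC0 | 0x000021
      = 0xB5EAE1
Bytes: (v>>16)&0xFF=B5, (v>>8)&0xFF=EA, v&0xFF=E1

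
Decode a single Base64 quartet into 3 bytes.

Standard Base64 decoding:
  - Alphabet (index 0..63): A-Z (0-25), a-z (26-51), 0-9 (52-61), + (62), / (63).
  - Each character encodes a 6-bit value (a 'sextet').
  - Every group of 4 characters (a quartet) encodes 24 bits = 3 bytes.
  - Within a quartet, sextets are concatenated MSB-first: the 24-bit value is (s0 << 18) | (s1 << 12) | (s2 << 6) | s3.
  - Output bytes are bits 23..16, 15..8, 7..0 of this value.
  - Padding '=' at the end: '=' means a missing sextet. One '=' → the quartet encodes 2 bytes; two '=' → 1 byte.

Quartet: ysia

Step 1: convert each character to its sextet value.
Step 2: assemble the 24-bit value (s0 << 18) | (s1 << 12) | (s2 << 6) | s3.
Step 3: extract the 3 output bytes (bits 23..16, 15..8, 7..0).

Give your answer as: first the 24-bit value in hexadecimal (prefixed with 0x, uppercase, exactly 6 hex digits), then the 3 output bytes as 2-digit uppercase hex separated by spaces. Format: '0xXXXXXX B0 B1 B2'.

Sextets: y=50, s=44, i=34, a=26
24-bit: (50<<18) | (44<<12) | (34<<6) | 26
      = 0xC80000 | 0x02C000 | 0x000880 | 0x00001A
      = 0xCAC89A
Bytes: (v>>16)&0xFF=CA, (v>>8)&0xFF=C8, v&0xFF=9A

Answer: 0xCAC89A CA C8 9A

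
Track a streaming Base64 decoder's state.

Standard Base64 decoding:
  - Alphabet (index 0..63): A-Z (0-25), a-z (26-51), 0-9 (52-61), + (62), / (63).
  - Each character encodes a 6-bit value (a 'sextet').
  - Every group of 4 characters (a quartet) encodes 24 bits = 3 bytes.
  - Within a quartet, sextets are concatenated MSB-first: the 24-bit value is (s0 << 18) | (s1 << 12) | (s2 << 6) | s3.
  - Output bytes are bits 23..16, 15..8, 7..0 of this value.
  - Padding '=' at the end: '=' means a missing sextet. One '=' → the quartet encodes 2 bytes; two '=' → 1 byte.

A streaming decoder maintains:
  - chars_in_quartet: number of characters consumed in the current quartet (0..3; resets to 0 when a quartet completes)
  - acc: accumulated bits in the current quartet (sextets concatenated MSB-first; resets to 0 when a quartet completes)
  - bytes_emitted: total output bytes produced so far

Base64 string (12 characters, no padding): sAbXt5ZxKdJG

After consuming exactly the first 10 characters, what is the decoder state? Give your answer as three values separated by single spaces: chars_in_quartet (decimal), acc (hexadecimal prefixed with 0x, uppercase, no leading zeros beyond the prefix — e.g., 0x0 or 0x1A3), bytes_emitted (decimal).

After char 0 ('s'=44): chars_in_quartet=1 acc=0x2C bytes_emitted=0
After char 1 ('A'=0): chars_in_quartet=2 acc=0xB00 bytes_emitted=0
After char 2 ('b'=27): chars_in_quartet=3 acc=0x2C01B bytes_emitted=0
After char 3 ('X'=23): chars_in_quartet=4 acc=0xB006D7 -> emit B0 06 D7, reset; bytes_emitted=3
After char 4 ('t'=45): chars_in_quartet=1 acc=0x2D bytes_emitted=3
After char 5 ('5'=57): chars_in_quartet=2 acc=0xB79 bytes_emitted=3
After char 6 ('Z'=25): chars_in_quartet=3 acc=0x2DE59 bytes_emitted=3
After char 7 ('x'=49): chars_in_quartet=4 acc=0xB79671 -> emit B7 96 71, reset; bytes_emitted=6
After char 8 ('K'=10): chars_in_quartet=1 acc=0xA bytes_emitted=6
After char 9 ('d'=29): chars_in_quartet=2 acc=0x29D bytes_emitted=6

Answer: 2 0x29D 6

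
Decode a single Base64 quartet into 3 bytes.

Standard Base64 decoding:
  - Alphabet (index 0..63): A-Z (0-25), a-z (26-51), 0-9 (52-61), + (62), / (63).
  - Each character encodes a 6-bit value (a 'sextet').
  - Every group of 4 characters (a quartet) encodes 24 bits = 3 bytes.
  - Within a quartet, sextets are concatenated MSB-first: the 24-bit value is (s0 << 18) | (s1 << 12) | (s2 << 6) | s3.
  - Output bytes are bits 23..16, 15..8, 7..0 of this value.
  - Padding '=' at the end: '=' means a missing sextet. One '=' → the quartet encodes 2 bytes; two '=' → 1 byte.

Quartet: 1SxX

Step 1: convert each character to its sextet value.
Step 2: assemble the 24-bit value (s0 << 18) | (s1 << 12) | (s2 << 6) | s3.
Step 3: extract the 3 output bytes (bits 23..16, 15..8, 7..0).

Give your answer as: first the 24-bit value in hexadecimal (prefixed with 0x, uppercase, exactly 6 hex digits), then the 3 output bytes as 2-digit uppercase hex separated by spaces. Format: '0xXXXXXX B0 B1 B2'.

Answer: 0xD52C57 D5 2C 57

Derivation:
Sextets: 1=53, S=18, x=49, X=23
24-bit: (53<<18) | (18<<12) | (49<<6) | 23
      = 0xD40000 | 0x012000 | 0x000C40 | 0x000017
      = 0xD52C57
Bytes: (v>>16)&0xFF=D5, (v>>8)&0xFF=2C, v&0xFF=57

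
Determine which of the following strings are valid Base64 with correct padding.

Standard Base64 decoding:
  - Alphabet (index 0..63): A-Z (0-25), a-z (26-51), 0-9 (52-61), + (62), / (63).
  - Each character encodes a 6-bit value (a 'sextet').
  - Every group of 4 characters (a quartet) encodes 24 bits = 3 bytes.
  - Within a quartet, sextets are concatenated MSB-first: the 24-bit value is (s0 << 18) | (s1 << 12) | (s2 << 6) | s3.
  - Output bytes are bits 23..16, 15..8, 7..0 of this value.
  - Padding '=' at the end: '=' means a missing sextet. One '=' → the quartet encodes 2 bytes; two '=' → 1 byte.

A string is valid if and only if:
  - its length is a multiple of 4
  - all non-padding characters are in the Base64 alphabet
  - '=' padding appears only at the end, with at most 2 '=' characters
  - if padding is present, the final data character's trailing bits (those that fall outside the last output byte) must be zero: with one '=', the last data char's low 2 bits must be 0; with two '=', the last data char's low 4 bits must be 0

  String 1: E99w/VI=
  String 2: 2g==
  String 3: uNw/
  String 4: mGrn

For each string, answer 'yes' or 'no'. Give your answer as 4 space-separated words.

Answer: yes yes yes yes

Derivation:
String 1: 'E99w/VI=' → valid
String 2: '2g==' → valid
String 3: 'uNw/' → valid
String 4: 'mGrn' → valid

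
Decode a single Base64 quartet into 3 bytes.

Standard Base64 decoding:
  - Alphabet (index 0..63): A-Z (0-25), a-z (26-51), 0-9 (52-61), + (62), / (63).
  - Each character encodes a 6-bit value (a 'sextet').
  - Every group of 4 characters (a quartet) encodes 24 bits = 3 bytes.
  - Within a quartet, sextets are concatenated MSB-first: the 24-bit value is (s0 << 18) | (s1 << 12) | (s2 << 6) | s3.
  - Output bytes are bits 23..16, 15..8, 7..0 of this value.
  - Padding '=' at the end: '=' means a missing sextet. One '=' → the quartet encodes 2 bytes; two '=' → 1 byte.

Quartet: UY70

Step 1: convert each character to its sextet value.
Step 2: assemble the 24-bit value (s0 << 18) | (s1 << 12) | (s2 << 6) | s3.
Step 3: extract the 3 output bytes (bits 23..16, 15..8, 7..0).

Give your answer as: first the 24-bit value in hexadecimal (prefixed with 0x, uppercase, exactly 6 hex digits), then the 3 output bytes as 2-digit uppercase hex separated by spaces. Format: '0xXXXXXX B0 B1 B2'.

Sextets: U=20, Y=24, 7=59, 0=52
24-bit: (20<<18) | (24<<12) | (59<<6) | 52
      = 0x500000 | 0x018000 | 0x000EC0 | 0x000034
      = 0x518EF4
Bytes: (v>>16)&0xFF=51, (v>>8)&0xFF=8E, v&0xFF=F4

Answer: 0x518EF4 51 8E F4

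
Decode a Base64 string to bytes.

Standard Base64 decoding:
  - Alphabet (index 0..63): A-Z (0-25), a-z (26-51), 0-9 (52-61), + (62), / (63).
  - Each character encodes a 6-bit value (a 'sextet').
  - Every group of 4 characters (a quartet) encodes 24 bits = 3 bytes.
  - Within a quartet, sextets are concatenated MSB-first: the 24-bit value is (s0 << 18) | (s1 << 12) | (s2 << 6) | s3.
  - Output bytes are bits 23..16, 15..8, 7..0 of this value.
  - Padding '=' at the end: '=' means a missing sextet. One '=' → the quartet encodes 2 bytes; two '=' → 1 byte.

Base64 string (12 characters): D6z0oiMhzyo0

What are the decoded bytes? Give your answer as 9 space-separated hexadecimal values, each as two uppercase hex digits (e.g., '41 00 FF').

Answer: 0F AC F4 A2 23 21 CF 2A 34

Derivation:
After char 0 ('D'=3): chars_in_quartet=1 acc=0x3 bytes_emitted=0
After char 1 ('6'=58): chars_in_quartet=2 acc=0xFA bytes_emitted=0
After char 2 ('z'=51): chars_in_quartet=3 acc=0x3EB3 bytes_emitted=0
After char 3 ('0'=52): chars_in_quartet=4 acc=0xFACF4 -> emit 0F AC F4, reset; bytes_emitted=3
After char 4 ('o'=40): chars_in_quartet=1 acc=0x28 bytes_emitted=3
After char 5 ('i'=34): chars_in_quartet=2 acc=0xA22 bytes_emitted=3
After char 6 ('M'=12): chars_in_quartet=3 acc=0x2888C bytes_emitted=3
After char 7 ('h'=33): chars_in_quartet=4 acc=0xA22321 -> emit A2 23 21, reset; bytes_emitted=6
After char 8 ('z'=51): chars_in_quartet=1 acc=0x33 bytes_emitted=6
After char 9 ('y'=50): chars_in_quartet=2 acc=0xCF2 bytes_emitted=6
After char 10 ('o'=40): chars_in_quartet=3 acc=0x33CA8 bytes_emitted=6
After char 11 ('0'=52): chars_in_quartet=4 acc=0xCF2A34 -> emit CF 2A 34, reset; bytes_emitted=9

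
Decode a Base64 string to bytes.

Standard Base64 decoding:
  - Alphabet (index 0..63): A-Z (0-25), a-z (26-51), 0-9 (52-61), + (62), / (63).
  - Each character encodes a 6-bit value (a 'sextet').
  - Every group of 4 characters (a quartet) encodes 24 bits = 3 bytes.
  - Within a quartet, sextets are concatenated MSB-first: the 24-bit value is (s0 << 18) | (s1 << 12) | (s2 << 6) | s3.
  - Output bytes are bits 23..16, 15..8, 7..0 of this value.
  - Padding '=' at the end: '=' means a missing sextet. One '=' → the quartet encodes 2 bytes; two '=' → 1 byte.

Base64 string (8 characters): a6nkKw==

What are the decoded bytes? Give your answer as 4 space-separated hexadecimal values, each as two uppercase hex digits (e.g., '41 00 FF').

Answer: 6B A9 E4 2B

Derivation:
After char 0 ('a'=26): chars_in_quartet=1 acc=0x1A bytes_emitted=0
After char 1 ('6'=58): chars_in_quartet=2 acc=0x6BA bytes_emitted=0
After char 2 ('n'=39): chars_in_quartet=3 acc=0x1AEA7 bytes_emitted=0
After char 3 ('k'=36): chars_in_quartet=4 acc=0x6BA9E4 -> emit 6B A9 E4, reset; bytes_emitted=3
After char 4 ('K'=10): chars_in_quartet=1 acc=0xA bytes_emitted=3
After char 5 ('w'=48): chars_in_quartet=2 acc=0x2B0 bytes_emitted=3
Padding '==': partial quartet acc=0x2B0 -> emit 2B; bytes_emitted=4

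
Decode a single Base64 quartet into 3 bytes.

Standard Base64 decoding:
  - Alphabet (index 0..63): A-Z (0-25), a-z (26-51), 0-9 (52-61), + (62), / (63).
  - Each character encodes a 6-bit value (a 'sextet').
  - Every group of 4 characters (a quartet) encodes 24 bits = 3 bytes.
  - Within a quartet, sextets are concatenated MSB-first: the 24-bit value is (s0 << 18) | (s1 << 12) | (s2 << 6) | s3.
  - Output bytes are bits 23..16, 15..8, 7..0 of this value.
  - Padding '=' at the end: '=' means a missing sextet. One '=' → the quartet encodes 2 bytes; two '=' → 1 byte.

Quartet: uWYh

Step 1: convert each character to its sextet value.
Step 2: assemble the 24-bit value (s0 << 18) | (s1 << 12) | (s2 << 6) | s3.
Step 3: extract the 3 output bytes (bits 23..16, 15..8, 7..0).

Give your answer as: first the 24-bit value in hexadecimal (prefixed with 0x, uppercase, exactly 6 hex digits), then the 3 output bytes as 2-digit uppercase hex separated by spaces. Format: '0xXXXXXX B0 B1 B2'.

Answer: 0xB96621 B9 66 21

Derivation:
Sextets: u=46, W=22, Y=24, h=33
24-bit: (46<<18) | (22<<12) | (24<<6) | 33
      = 0xB80000 | 0x016000 | 0x000600 | 0x000021
      = 0xB96621
Bytes: (v>>16)&0xFF=B9, (v>>8)&0xFF=66, v&0xFF=21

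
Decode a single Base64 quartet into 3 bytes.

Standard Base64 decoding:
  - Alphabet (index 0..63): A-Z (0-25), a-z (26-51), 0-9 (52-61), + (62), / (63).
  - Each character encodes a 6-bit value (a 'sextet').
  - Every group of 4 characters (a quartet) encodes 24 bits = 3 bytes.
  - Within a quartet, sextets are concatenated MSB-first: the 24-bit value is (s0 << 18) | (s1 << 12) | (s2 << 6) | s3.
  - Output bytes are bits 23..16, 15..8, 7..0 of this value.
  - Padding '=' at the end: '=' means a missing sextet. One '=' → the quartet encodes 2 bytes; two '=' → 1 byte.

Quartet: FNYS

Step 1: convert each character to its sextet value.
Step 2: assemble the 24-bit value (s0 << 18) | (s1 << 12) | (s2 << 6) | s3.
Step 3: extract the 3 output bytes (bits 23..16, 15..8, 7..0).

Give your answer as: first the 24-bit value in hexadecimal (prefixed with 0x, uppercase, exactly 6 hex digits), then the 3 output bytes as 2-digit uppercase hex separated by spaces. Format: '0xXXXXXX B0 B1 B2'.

Sextets: F=5, N=13, Y=24, S=18
24-bit: (5<<18) | (13<<12) | (24<<6) | 18
      = 0x140000 | 0x00D000 | 0x000600 | 0x000012
      = 0x14D612
Bytes: (v>>16)&0xFF=14, (v>>8)&0xFF=D6, v&0xFF=12

Answer: 0x14D612 14 D6 12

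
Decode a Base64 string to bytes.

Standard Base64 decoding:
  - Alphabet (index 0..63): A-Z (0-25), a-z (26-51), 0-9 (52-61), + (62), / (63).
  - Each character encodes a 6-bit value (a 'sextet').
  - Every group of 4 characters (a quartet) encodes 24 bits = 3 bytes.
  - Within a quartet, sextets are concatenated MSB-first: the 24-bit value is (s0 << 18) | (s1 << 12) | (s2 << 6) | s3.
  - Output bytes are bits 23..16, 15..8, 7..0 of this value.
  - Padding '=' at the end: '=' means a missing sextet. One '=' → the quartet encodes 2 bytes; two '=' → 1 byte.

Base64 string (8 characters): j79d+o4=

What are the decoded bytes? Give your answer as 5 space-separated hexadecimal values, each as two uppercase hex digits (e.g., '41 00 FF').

Answer: 8F BF 5D FA 8E

Derivation:
After char 0 ('j'=35): chars_in_quartet=1 acc=0x23 bytes_emitted=0
After char 1 ('7'=59): chars_in_quartet=2 acc=0x8FB bytes_emitted=0
After char 2 ('9'=61): chars_in_quartet=3 acc=0x23EFD bytes_emitted=0
After char 3 ('d'=29): chars_in_quartet=4 acc=0x8FBF5D -> emit 8F BF 5D, reset; bytes_emitted=3
After char 4 ('+'=62): chars_in_quartet=1 acc=0x3E bytes_emitted=3
After char 5 ('o'=40): chars_in_quartet=2 acc=0xFA8 bytes_emitted=3
After char 6 ('4'=56): chars_in_quartet=3 acc=0x3EA38 bytes_emitted=3
Padding '=': partial quartet acc=0x3EA38 -> emit FA 8E; bytes_emitted=5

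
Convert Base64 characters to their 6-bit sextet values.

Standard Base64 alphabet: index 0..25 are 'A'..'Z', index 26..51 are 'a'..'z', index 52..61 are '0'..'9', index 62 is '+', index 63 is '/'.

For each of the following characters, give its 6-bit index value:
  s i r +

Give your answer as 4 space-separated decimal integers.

's': a..z range, 26 + ord('s') − ord('a') = 44
'i': a..z range, 26 + ord('i') − ord('a') = 34
'r': a..z range, 26 + ord('r') − ord('a') = 43
'+': index 62

Answer: 44 34 43 62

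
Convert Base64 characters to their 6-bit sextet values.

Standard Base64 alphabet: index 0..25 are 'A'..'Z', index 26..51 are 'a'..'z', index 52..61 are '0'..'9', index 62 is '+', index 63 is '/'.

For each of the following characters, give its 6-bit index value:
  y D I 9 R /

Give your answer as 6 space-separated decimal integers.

Answer: 50 3 8 61 17 63

Derivation:
'y': a..z range, 26 + ord('y') − ord('a') = 50
'D': A..Z range, ord('D') − ord('A') = 3
'I': A..Z range, ord('I') − ord('A') = 8
'9': 0..9 range, 52 + ord('9') − ord('0') = 61
'R': A..Z range, ord('R') − ord('A') = 17
'/': index 63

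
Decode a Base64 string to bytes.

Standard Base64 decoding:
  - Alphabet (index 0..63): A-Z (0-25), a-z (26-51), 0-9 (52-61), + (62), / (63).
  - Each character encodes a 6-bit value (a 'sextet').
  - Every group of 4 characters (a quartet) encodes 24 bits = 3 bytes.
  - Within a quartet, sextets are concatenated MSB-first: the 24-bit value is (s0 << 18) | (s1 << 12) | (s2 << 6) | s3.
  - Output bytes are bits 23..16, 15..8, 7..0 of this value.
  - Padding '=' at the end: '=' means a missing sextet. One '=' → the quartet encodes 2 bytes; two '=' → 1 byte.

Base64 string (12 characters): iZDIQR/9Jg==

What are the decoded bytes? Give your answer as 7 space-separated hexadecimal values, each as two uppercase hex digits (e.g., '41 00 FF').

Answer: 89 90 C8 41 1F FD 26

Derivation:
After char 0 ('i'=34): chars_in_quartet=1 acc=0x22 bytes_emitted=0
After char 1 ('Z'=25): chars_in_quartet=2 acc=0x899 bytes_emitted=0
After char 2 ('D'=3): chars_in_quartet=3 acc=0x22643 bytes_emitted=0
After char 3 ('I'=8): chars_in_quartet=4 acc=0x8990C8 -> emit 89 90 C8, reset; bytes_emitted=3
After char 4 ('Q'=16): chars_in_quartet=1 acc=0x10 bytes_emitted=3
After char 5 ('R'=17): chars_in_quartet=2 acc=0x411 bytes_emitted=3
After char 6 ('/'=63): chars_in_quartet=3 acc=0x1047F bytes_emitted=3
After char 7 ('9'=61): chars_in_quartet=4 acc=0x411FFD -> emit 41 1F FD, reset; bytes_emitted=6
After char 8 ('J'=9): chars_in_quartet=1 acc=0x9 bytes_emitted=6
After char 9 ('g'=32): chars_in_quartet=2 acc=0x260 bytes_emitted=6
Padding '==': partial quartet acc=0x260 -> emit 26; bytes_emitted=7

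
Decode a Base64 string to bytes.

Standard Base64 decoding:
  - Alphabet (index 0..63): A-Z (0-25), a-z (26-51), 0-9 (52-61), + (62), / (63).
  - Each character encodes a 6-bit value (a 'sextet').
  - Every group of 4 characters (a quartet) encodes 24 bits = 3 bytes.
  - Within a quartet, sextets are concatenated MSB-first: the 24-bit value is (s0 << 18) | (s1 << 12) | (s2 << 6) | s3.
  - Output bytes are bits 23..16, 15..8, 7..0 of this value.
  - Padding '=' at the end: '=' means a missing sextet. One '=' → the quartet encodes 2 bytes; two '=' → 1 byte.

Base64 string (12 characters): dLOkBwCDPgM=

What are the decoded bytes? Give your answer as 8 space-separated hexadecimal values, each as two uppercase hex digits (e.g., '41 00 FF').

After char 0 ('d'=29): chars_in_quartet=1 acc=0x1D bytes_emitted=0
After char 1 ('L'=11): chars_in_quartet=2 acc=0x74B bytes_emitted=0
After char 2 ('O'=14): chars_in_quartet=3 acc=0x1D2CE bytes_emitted=0
After char 3 ('k'=36): chars_in_quartet=4 acc=0x74B3A4 -> emit 74 B3 A4, reset; bytes_emitted=3
After char 4 ('B'=1): chars_in_quartet=1 acc=0x1 bytes_emitted=3
After char 5 ('w'=48): chars_in_quartet=2 acc=0x70 bytes_emitted=3
After char 6 ('C'=2): chars_in_quartet=3 acc=0x1C02 bytes_emitted=3
After char 7 ('D'=3): chars_in_quartet=4 acc=0x70083 -> emit 07 00 83, reset; bytes_emitted=6
After char 8 ('P'=15): chars_in_quartet=1 acc=0xF bytes_emitted=6
After char 9 ('g'=32): chars_in_quartet=2 acc=0x3E0 bytes_emitted=6
After char 10 ('M'=12): chars_in_quartet=3 acc=0xF80C bytes_emitted=6
Padding '=': partial quartet acc=0xF80C -> emit 3E 03; bytes_emitted=8

Answer: 74 B3 A4 07 00 83 3E 03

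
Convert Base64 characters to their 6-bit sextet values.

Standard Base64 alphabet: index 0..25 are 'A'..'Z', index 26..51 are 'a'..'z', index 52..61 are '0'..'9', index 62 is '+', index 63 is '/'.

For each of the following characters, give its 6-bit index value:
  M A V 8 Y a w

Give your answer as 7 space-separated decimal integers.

'M': A..Z range, ord('M') − ord('A') = 12
'A': A..Z range, ord('A') − ord('A') = 0
'V': A..Z range, ord('V') − ord('A') = 21
'8': 0..9 range, 52 + ord('8') − ord('0') = 60
'Y': A..Z range, ord('Y') − ord('A') = 24
'a': a..z range, 26 + ord('a') − ord('a') = 26
'w': a..z range, 26 + ord('w') − ord('a') = 48

Answer: 12 0 21 60 24 26 48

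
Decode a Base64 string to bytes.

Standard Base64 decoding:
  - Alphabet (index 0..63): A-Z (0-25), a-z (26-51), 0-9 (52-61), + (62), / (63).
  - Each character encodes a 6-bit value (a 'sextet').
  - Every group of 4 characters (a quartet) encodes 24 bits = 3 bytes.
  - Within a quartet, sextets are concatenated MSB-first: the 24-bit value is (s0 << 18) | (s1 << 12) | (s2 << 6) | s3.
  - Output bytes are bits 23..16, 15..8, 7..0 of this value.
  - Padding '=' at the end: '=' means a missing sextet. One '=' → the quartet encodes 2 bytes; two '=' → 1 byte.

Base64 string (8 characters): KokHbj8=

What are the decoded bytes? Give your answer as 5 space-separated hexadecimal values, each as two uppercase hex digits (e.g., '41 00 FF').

Answer: 2A 89 07 6E 3F

Derivation:
After char 0 ('K'=10): chars_in_quartet=1 acc=0xA bytes_emitted=0
After char 1 ('o'=40): chars_in_quartet=2 acc=0x2A8 bytes_emitted=0
After char 2 ('k'=36): chars_in_quartet=3 acc=0xAA24 bytes_emitted=0
After char 3 ('H'=7): chars_in_quartet=4 acc=0x2A8907 -> emit 2A 89 07, reset; bytes_emitted=3
After char 4 ('b'=27): chars_in_quartet=1 acc=0x1B bytes_emitted=3
After char 5 ('j'=35): chars_in_quartet=2 acc=0x6E3 bytes_emitted=3
After char 6 ('8'=60): chars_in_quartet=3 acc=0x1B8FC bytes_emitted=3
Padding '=': partial quartet acc=0x1B8FC -> emit 6E 3F; bytes_emitted=5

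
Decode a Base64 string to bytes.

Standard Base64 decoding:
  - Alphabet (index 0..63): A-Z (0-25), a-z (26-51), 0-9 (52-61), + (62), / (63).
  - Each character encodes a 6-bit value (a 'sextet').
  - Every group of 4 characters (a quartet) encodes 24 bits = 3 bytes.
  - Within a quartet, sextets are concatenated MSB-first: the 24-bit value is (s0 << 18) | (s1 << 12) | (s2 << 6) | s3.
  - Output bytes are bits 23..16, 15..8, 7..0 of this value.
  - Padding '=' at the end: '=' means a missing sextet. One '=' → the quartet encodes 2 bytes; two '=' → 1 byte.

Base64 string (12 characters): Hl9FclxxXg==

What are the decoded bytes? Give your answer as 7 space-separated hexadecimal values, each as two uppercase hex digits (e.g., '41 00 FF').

Answer: 1E 5F 45 72 5C 71 5E

Derivation:
After char 0 ('H'=7): chars_in_quartet=1 acc=0x7 bytes_emitted=0
After char 1 ('l'=37): chars_in_quartet=2 acc=0x1E5 bytes_emitted=0
After char 2 ('9'=61): chars_in_quartet=3 acc=0x797D bytes_emitted=0
After char 3 ('F'=5): chars_in_quartet=4 acc=0x1E5F45 -> emit 1E 5F 45, reset; bytes_emitted=3
After char 4 ('c'=28): chars_in_quartet=1 acc=0x1C bytes_emitted=3
After char 5 ('l'=37): chars_in_quartet=2 acc=0x725 bytes_emitted=3
After char 6 ('x'=49): chars_in_quartet=3 acc=0x1C971 bytes_emitted=3
After char 7 ('x'=49): chars_in_quartet=4 acc=0x725C71 -> emit 72 5C 71, reset; bytes_emitted=6
After char 8 ('X'=23): chars_in_quartet=1 acc=0x17 bytes_emitted=6
After char 9 ('g'=32): chars_in_quartet=2 acc=0x5E0 bytes_emitted=6
Padding '==': partial quartet acc=0x5E0 -> emit 5E; bytes_emitted=7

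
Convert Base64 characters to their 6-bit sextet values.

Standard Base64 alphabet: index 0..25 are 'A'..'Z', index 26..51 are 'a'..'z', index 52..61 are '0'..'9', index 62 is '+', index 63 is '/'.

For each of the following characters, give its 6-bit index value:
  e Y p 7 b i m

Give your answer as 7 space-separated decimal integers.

Answer: 30 24 41 59 27 34 38

Derivation:
'e': a..z range, 26 + ord('e') − ord('a') = 30
'Y': A..Z range, ord('Y') − ord('A') = 24
'p': a..z range, 26 + ord('p') − ord('a') = 41
'7': 0..9 range, 52 + ord('7') − ord('0') = 59
'b': a..z range, 26 + ord('b') − ord('a') = 27
'i': a..z range, 26 + ord('i') − ord('a') = 34
'm': a..z range, 26 + ord('m') − ord('a') = 38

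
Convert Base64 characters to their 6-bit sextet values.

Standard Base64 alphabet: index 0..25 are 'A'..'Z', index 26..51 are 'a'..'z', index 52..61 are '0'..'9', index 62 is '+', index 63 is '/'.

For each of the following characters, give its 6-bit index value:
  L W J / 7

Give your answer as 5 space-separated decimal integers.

'L': A..Z range, ord('L') − ord('A') = 11
'W': A..Z range, ord('W') − ord('A') = 22
'J': A..Z range, ord('J') − ord('A') = 9
'/': index 63
'7': 0..9 range, 52 + ord('7') − ord('0') = 59

Answer: 11 22 9 63 59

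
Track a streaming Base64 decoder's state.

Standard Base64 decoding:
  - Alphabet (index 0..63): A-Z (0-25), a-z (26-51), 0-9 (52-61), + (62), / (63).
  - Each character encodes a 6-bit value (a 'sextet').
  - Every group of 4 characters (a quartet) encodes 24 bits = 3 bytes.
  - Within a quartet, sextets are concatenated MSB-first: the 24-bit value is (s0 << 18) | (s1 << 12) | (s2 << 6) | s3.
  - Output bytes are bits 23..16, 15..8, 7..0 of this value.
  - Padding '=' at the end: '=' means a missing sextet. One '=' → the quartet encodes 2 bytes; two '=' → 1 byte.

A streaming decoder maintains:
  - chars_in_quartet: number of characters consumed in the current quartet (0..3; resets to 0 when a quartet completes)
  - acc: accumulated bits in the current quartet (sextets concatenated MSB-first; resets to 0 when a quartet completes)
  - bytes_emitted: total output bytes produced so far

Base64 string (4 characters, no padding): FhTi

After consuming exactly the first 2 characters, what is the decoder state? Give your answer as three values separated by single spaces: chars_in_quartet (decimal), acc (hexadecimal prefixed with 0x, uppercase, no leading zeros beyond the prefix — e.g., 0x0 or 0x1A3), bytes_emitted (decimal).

Answer: 2 0x161 0

Derivation:
After char 0 ('F'=5): chars_in_quartet=1 acc=0x5 bytes_emitted=0
After char 1 ('h'=33): chars_in_quartet=2 acc=0x161 bytes_emitted=0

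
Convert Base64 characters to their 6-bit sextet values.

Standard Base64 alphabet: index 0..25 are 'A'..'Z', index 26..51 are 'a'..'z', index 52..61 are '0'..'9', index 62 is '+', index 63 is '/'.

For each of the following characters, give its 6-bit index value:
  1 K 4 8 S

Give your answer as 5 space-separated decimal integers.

'1': 0..9 range, 52 + ord('1') − ord('0') = 53
'K': A..Z range, ord('K') − ord('A') = 10
'4': 0..9 range, 52 + ord('4') − ord('0') = 56
'8': 0..9 range, 52 + ord('8') − ord('0') = 60
'S': A..Z range, ord('S') − ord('A') = 18

Answer: 53 10 56 60 18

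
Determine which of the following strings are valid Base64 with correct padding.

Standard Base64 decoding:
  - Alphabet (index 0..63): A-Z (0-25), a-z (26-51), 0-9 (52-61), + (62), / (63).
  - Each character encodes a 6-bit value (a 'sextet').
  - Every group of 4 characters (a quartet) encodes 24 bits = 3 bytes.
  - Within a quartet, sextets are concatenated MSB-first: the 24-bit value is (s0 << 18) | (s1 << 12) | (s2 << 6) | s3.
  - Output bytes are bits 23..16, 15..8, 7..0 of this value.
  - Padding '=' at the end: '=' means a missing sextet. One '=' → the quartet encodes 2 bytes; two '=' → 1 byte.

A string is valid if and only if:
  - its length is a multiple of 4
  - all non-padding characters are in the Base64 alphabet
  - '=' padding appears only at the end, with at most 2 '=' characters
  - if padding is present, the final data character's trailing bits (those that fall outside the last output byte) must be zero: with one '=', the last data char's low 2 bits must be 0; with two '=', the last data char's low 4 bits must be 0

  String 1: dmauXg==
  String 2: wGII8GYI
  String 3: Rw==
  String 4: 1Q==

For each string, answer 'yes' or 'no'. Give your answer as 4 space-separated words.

Answer: yes yes yes yes

Derivation:
String 1: 'dmauXg==' → valid
String 2: 'wGII8GYI' → valid
String 3: 'Rw==' → valid
String 4: '1Q==' → valid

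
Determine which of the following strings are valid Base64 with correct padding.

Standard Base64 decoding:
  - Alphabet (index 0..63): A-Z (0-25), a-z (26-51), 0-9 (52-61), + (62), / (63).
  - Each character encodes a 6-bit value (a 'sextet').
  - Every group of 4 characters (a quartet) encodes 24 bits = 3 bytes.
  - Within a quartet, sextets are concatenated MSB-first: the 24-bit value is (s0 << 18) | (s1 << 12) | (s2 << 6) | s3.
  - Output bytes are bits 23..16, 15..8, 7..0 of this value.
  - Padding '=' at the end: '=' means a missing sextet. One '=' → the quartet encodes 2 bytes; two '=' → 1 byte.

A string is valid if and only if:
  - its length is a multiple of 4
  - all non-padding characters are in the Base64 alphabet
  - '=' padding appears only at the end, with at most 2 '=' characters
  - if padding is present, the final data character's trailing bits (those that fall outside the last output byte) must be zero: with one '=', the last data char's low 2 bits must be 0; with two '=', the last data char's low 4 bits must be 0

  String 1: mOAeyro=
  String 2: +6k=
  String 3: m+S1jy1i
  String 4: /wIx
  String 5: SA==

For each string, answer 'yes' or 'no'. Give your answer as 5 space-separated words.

String 1: 'mOAeyro=' → valid
String 2: '+6k=' → valid
String 3: 'm+S1jy1i' → valid
String 4: '/wIx' → valid
String 5: 'SA==' → valid

Answer: yes yes yes yes yes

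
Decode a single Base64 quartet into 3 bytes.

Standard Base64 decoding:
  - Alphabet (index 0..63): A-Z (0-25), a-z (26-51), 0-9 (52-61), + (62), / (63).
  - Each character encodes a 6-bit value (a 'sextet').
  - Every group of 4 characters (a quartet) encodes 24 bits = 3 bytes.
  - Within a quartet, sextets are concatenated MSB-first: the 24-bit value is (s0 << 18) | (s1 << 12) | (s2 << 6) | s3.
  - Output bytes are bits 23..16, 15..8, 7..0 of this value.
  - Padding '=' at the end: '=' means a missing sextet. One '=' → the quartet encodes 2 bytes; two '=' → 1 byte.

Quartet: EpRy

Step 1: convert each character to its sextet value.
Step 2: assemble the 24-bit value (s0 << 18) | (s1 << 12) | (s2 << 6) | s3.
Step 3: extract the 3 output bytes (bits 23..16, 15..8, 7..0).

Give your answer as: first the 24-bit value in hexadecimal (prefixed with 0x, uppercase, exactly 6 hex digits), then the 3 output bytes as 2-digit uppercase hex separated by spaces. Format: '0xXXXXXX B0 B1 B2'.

Answer: 0x129472 12 94 72

Derivation:
Sextets: E=4, p=41, R=17, y=50
24-bit: (4<<18) | (41<<12) | (17<<6) | 50
      = 0x100000 | 0x029000 | 0x000440 | 0x000032
      = 0x129472
Bytes: (v>>16)&0xFF=12, (v>>8)&0xFF=94, v&0xFF=72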